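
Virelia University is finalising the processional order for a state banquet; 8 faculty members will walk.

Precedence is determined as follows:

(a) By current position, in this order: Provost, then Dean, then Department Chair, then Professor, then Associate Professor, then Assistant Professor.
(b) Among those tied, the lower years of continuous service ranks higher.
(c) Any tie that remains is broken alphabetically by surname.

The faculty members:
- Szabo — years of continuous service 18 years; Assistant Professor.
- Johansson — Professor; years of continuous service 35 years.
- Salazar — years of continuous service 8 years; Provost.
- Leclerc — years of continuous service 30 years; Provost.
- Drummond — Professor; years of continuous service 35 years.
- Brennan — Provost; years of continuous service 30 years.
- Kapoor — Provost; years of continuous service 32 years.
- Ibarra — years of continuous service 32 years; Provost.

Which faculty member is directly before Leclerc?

Brennan

By current position: Salazar, Brennan, Leclerc, Ibarra and Kapoor (Provost); then Drummond and Johansson (Professor); then Szabo (Assistant Professor).
Among Salazar, Brennan, Leclerc, Ibarra and Kapoor, by years of continuous service (lower first): Salazar (8 years) before Brennan and Leclerc (30 years) before Ibarra and Kapoor (32 years).
Among Brennan and Leclerc, alphabetically by surname: Brennan before Leclerc.
Among Ibarra and Kapoor, alphabetically by surname: Ibarra before Kapoor.
Drummond and Johansson both have years of continuous service 35 years, so the next rule applies.
Among Drummond and Johansson, alphabetically by surname: Drummond before Johansson.
Order: Salazar, Brennan, Leclerc, Ibarra, Kapoor, Drummond, Johansson, Szabo.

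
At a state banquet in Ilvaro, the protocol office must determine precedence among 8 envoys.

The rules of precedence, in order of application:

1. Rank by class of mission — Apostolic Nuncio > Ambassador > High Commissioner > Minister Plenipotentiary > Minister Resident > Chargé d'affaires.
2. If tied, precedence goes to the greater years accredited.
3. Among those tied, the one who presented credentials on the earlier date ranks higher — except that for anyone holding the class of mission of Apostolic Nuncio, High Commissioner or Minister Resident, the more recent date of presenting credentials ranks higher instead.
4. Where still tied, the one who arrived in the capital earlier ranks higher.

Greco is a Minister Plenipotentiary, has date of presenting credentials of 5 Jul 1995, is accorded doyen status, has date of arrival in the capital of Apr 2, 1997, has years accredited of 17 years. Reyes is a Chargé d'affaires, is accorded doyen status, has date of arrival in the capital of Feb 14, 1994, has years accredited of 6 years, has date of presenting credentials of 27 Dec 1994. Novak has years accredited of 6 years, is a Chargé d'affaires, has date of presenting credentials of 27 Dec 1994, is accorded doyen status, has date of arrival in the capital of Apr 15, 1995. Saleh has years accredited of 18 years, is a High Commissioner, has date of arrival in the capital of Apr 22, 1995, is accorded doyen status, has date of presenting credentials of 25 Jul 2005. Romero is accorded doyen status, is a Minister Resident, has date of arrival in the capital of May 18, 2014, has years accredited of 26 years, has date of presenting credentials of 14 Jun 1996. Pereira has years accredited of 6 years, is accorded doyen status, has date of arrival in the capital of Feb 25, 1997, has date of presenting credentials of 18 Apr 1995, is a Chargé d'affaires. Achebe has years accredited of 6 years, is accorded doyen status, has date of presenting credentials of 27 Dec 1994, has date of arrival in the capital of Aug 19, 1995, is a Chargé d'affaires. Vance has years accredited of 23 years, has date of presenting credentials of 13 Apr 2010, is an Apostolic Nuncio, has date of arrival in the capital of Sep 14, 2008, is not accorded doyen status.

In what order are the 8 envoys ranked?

By class of mission: Vance (Apostolic Nuncio); then Saleh (High Commissioner); then Greco (Minister Plenipotentiary); then Romero (Minister Resident); then Reyes, Novak, Achebe and Pereira (Chargé d'affaires).
Reyes, Novak, Achebe and Pereira all have years accredited 6 years, so the next rule applies.
Among Reyes, Novak, Achebe and Pereira, by date of presenting credentials (earlier first): Reyes, Novak and Achebe (27 Dec 1994) before Pereira (18 Apr 1995).
Among Reyes, Novak and Achebe, by date of arrival in the capital (earlier first): Reyes (Feb 14, 1994) before Novak (Apr 15, 1995) before Achebe (Aug 19, 1995).
Full order: Vance, Saleh, Greco, Romero, Reyes, Novak, Achebe, Pereira.

Vance, Saleh, Greco, Romero, Reyes, Novak, Achebe, Pereira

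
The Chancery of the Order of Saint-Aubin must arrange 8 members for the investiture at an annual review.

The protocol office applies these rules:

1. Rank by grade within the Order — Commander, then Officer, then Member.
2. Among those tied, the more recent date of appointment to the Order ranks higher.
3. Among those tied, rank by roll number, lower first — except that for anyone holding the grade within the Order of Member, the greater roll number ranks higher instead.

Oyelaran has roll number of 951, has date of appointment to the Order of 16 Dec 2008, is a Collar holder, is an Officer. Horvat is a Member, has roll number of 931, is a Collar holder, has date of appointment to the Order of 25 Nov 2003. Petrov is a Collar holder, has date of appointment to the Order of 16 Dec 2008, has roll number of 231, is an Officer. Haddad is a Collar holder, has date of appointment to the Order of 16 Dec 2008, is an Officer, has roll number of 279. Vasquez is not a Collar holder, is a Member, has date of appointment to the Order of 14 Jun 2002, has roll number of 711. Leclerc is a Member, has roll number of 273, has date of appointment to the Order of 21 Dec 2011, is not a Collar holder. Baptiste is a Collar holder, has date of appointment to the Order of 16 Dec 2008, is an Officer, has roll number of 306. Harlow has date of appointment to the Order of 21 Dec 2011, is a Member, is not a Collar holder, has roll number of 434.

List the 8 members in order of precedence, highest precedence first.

Petrov, Haddad, Baptiste, Oyelaran, Harlow, Leclerc, Horvat, Vasquez

By grade within the Order: Petrov, Haddad, Baptiste and Oyelaran (Officer); then Harlow, Leclerc, Horvat and Vasquez (Member).
Petrov, Haddad, Baptiste and Oyelaran all have date of appointment to the Order 16 Dec 2008, so the next rule applies.
Among Petrov, Haddad, Baptiste and Oyelaran, by roll number (lower first): Petrov (231) before Haddad (279) before Baptiste (306) before Oyelaran (951).
Among Harlow, Leclerc, Horvat and Vasquez, by date of appointment to the Order (later first): Harlow and Leclerc (21 Dec 2011) before Horvat (25 Nov 2003) before Vasquez (14 Jun 2002).
Among Harlow and Leclerc, by roll number (higher first) (reversed rule for this group): Harlow (434) before Leclerc (273).
Full order: Petrov, Haddad, Baptiste, Oyelaran, Harlow, Leclerc, Horvat, Vasquez.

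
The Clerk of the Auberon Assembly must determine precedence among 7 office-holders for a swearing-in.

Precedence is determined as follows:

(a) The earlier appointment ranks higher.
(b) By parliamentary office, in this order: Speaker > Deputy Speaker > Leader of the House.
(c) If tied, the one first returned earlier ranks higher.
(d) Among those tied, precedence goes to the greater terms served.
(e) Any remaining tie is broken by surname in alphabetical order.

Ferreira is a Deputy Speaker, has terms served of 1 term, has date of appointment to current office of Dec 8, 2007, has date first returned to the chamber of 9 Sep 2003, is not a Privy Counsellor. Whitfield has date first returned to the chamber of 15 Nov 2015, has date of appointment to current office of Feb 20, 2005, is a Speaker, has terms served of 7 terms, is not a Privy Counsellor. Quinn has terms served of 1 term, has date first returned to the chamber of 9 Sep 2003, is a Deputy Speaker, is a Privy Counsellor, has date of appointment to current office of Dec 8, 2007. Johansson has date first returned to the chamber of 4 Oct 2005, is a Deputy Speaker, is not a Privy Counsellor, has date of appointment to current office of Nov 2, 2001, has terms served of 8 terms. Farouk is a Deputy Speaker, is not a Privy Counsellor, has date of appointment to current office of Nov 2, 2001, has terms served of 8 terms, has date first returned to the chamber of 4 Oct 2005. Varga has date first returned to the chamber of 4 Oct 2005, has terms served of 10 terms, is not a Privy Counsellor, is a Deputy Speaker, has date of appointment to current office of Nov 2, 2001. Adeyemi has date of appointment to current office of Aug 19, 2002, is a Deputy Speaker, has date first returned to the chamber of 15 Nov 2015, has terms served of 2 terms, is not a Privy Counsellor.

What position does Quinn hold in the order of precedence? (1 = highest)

By date of appointment to current office (earlier first): Varga, Farouk and Johansson (each Nov 2, 2001); then Adeyemi (Aug 19, 2002); then Whitfield (Feb 20, 2005); then Ferreira and Quinn (both Dec 8, 2007).
Varga, Farouk and Johansson are each Deputy Speaker, so the next rule applies.
Varga, Farouk and Johansson all have date first returned to the chamber 4 Oct 2005, so the next rule applies.
Among Varga, Farouk and Johansson, by terms served (higher first): Varga (10 terms) before Farouk and Johansson (8 terms).
Among Farouk and Johansson, alphabetically by surname: Farouk before Johansson.
Ferreira and Quinn are each Deputy Speaker, so the next rule applies.
Ferreira and Quinn both have date first returned to the chamber 9 Sep 2003, so the next rule applies.
Ferreira and Quinn both have terms served 1 term, so the next rule applies.
Among Ferreira and Quinn, alphabetically by surname: Ferreira before Quinn.
Order: Varga, Farouk, Johansson, Adeyemi, Whitfield, Ferreira, Quinn. So position 7.

7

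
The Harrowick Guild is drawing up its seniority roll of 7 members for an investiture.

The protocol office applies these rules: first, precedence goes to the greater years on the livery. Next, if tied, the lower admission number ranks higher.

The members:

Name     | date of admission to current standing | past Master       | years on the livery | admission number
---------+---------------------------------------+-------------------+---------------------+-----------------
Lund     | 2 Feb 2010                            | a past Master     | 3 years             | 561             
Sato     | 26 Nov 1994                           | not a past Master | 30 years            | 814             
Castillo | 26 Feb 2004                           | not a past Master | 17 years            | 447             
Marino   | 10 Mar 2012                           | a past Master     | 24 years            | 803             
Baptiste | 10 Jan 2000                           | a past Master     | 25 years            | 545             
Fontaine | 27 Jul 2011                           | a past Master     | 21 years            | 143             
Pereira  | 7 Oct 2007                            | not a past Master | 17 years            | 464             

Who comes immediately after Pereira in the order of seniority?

By years on the livery (higher first): Sato (30 years); then Baptiste (25 years); then Marino (24 years); then Fontaine (21 years); then Castillo and Pereira (both 17 years); then Lund (3 years).
Among Castillo and Pereira, by admission number (lower first): Castillo (447) before Pereira (464).
Order: Sato, Baptiste, Marino, Fontaine, Castillo, Pereira, Lund.

Lund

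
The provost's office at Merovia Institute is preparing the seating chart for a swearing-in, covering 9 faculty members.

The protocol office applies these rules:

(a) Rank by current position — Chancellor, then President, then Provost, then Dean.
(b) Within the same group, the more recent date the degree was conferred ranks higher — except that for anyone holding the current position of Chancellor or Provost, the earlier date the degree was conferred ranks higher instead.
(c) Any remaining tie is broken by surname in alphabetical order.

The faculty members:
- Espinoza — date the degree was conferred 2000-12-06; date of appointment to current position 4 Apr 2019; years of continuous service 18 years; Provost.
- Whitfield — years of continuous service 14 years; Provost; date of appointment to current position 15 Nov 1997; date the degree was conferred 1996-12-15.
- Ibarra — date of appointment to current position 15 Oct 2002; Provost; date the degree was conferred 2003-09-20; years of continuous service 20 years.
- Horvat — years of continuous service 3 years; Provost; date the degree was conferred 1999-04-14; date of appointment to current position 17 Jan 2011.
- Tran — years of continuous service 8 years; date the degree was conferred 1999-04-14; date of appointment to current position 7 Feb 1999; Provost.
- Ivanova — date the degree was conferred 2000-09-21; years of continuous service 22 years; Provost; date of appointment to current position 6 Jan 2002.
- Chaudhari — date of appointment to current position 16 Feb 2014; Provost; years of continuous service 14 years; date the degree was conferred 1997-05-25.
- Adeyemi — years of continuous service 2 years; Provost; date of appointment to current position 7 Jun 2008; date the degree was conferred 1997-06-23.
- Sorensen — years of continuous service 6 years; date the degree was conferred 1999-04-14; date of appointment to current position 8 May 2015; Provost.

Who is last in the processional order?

By current position: Whitfield, Chaudhari, Adeyemi, Horvat, Sorensen, Tran, Ivanova, Espinoza and Ibarra (Provost).
Among Whitfield, Chaudhari, Adeyemi, Horvat, Sorensen, Tran, Ivanova, Espinoza and Ibarra, by date the degree was conferred (earlier first) (reversed rule for this group): Whitfield (1996-12-15) before Chaudhari (1997-05-25) before Adeyemi (1997-06-23) before Horvat, Sorensen and Tran (1999-04-14) before Ivanova (2000-09-21) before Espinoza (2000-12-06) before Ibarra (2003-09-20).
Among Horvat, Sorensen and Tran, alphabetically by surname: Horvat before Sorensen before Tran.
Order: Whitfield, Chaudhari, Adeyemi, Horvat, Sorensen, Tran, Ivanova, Espinoza, Ibarra.

Ibarra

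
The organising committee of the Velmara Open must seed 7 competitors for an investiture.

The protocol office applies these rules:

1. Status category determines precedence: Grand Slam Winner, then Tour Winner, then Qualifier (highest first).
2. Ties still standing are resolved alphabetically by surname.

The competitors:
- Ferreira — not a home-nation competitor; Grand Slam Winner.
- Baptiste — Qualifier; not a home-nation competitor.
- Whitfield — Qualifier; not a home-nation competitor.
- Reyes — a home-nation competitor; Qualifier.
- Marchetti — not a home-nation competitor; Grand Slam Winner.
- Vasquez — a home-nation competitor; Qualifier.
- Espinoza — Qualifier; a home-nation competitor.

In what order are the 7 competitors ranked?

By status category: Ferreira and Marchetti (Grand Slam Winner); then Baptiste, Espinoza, Reyes, Vasquez and Whitfield (Qualifier).
Among Ferreira and Marchetti, alphabetically by surname: Ferreira before Marchetti.
Among Baptiste, Espinoza, Reyes, Vasquez and Whitfield, alphabetically by surname: Baptiste before Espinoza before Reyes before Vasquez before Whitfield.
Full order: Ferreira, Marchetti, Baptiste, Espinoza, Reyes, Vasquez, Whitfield.

Ferreira, Marchetti, Baptiste, Espinoza, Reyes, Vasquez, Whitfield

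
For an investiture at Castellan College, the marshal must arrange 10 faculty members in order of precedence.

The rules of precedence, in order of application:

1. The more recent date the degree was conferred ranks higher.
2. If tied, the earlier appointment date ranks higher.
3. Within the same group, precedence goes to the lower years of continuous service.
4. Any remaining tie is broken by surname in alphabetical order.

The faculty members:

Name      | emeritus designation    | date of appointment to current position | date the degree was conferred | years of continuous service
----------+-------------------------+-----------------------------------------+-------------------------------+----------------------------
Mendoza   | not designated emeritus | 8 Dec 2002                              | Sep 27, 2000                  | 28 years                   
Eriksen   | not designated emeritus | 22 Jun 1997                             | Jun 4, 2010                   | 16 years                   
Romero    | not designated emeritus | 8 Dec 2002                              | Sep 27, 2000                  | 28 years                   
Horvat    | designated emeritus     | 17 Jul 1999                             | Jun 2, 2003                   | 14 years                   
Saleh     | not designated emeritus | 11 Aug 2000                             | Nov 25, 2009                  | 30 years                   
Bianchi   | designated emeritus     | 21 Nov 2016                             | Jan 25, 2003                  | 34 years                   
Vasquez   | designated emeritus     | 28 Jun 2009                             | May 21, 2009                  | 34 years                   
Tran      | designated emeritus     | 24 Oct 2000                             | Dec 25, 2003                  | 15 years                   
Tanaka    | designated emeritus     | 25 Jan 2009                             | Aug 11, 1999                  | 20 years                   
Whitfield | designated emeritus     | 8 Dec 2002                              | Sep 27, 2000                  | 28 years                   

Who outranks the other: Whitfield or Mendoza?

Mendoza

By date the degree was conferred (later first): Eriksen (Jun 4, 2010); then Saleh (Nov 25, 2009); then Vasquez (May 21, 2009); then Tran (Dec 25, 2003); then Horvat (Jun 2, 2003); then Bianchi (Jan 25, 2003); then Mendoza, Romero and Whitfield (each Sep 27, 2000); then Tanaka (Aug 11, 1999).
Mendoza, Romero and Whitfield all have date of appointment to current position 8 Dec 2002, so the next rule applies.
Mendoza, Romero and Whitfield all have years of continuous service 28 years, so the next rule applies.
Among Mendoza, Romero and Whitfield, alphabetically by surname: Mendoza before Romero before Whitfield.
So Mendoza takes precedence.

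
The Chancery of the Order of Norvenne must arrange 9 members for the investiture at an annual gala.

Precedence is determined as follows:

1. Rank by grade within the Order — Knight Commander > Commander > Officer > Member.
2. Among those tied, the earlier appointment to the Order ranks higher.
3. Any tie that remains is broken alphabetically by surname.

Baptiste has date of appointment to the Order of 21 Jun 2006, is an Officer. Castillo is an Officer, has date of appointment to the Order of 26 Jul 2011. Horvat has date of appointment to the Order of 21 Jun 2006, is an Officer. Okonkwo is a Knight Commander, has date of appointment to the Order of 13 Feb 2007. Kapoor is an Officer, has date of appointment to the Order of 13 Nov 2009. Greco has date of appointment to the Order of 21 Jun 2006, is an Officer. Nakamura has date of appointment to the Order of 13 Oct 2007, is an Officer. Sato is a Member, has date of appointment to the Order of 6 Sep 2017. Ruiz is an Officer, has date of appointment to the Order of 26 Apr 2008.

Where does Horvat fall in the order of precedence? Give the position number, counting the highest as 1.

4

By grade within the Order: Okonkwo (Knight Commander); then Baptiste, Greco, Horvat, Nakamura, Ruiz, Kapoor and Castillo (Officer); then Sato (Member).
Among Baptiste, Greco, Horvat, Nakamura, Ruiz, Kapoor and Castillo, by date of appointment to the Order (earlier first): Baptiste, Greco and Horvat (21 Jun 2006) before Nakamura (13 Oct 2007) before Ruiz (26 Apr 2008) before Kapoor (13 Nov 2009) before Castillo (26 Jul 2011).
Among Baptiste, Greco and Horvat, alphabetically by surname: Baptiste before Greco before Horvat.
Order: Okonkwo, Baptiste, Greco, Horvat, Nakamura, Ruiz, Kapoor, Castillo, Sato. So position 4.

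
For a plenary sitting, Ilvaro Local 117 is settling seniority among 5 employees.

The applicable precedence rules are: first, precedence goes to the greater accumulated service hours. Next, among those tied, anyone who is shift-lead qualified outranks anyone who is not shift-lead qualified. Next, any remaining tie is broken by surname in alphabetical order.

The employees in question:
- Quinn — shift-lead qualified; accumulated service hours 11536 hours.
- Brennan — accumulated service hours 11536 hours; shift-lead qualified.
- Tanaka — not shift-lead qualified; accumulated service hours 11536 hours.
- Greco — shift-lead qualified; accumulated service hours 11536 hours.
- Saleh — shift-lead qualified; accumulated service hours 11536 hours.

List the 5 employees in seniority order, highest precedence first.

Brennan, Greco, Quinn, Saleh, Tanaka

By accumulated service hours (higher first): Brennan, Greco, Quinn, Saleh and Tanaka (each 11536 hours).
Among Brennan, Greco, Quinn, Saleh and Tanaka, shift-lead qualified before not shift-lead qualified: Brennan, Greco, Quinn and Saleh (shift-lead qualified) before Tanaka (not shift-lead qualified).
Among Brennan, Greco, Quinn and Saleh, alphabetically by surname: Brennan before Greco before Quinn before Saleh.
Full order: Brennan, Greco, Quinn, Saleh, Tanaka.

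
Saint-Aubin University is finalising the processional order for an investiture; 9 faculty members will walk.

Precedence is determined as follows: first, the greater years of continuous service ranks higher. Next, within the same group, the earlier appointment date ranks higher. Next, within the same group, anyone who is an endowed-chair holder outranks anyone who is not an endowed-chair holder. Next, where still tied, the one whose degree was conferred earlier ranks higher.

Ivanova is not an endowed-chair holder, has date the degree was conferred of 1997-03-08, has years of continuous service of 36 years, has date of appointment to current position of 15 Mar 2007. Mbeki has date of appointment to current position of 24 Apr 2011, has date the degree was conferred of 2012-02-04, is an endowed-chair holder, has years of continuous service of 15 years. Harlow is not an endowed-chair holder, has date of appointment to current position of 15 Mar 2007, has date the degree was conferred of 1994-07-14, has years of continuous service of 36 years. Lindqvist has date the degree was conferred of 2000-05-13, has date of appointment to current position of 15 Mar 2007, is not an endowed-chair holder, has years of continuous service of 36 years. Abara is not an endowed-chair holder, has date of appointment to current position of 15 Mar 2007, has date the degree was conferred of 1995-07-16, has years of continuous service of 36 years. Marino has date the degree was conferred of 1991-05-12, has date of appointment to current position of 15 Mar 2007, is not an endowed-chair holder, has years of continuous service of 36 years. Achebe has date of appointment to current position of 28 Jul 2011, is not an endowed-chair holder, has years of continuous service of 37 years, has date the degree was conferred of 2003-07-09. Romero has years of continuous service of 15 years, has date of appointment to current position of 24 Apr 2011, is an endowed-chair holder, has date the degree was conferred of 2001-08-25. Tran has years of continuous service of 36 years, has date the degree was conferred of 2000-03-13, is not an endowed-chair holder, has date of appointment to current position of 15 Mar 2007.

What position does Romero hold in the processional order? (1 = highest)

8

By years of continuous service (higher first): Achebe (37 years); then Marino, Harlow, Abara, Ivanova, Tran and Lindqvist (each 36 years); then Romero and Mbeki (both 15 years).
Marino, Harlow, Abara, Ivanova, Tran and Lindqvist all have date of appointment to current position 15 Mar 2007, so the next rule applies.
Marino, Harlow, Abara, Ivanova, Tran and Lindqvist are each not an endowed-chair holder, so the next rule applies.
Among Marino, Harlow, Abara, Ivanova, Tran and Lindqvist, by date the degree was conferred (earlier first): Marino (1991-05-12) before Harlow (1994-07-14) before Abara (1995-07-16) before Ivanova (1997-03-08) before Tran (2000-03-13) before Lindqvist (2000-05-13).
Romero and Mbeki both have date of appointment to current position 24 Apr 2011, so the next rule applies.
Romero and Mbeki are each an endowed-chair holder, so the next rule applies.
Among Romero and Mbeki, by date the degree was conferred (earlier first): Romero (2001-08-25) before Mbeki (2012-02-04).
Order: Achebe, Marino, Harlow, Abara, Ivanova, Tran, Lindqvist, Romero, Mbeki. So position 8.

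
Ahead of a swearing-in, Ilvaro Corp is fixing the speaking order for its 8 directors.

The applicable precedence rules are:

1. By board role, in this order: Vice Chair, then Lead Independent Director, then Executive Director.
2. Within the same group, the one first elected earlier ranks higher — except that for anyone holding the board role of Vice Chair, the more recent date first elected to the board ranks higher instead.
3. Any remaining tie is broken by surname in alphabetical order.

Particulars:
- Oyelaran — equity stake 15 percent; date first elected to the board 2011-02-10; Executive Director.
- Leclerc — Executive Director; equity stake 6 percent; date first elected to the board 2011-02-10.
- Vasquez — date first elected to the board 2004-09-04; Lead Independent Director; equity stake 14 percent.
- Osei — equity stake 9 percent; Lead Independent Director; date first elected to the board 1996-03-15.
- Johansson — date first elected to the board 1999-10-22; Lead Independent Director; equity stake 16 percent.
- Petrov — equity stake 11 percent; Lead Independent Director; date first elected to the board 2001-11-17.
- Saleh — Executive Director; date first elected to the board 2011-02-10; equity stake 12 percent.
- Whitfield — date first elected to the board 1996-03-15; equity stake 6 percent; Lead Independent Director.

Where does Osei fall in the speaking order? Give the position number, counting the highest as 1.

1

By board role: Osei, Whitfield, Johansson, Petrov and Vasquez (Lead Independent Director); then Leclerc, Oyelaran and Saleh (Executive Director).
Among Osei, Whitfield, Johansson, Petrov and Vasquez, by date first elected to the board (earlier first): Osei and Whitfield (1996-03-15) before Johansson (1999-10-22) before Petrov (2001-11-17) before Vasquez (2004-09-04).
Among Osei and Whitfield, alphabetically by surname: Osei before Whitfield.
Leclerc, Oyelaran and Saleh all have date first elected to the board 2011-02-10, so the next rule applies.
Among Leclerc, Oyelaran and Saleh, alphabetically by surname: Leclerc before Oyelaran before Saleh.
Order: Osei, Whitfield, Johansson, Petrov, Vasquez, Leclerc, Oyelaran, Saleh. So position 1.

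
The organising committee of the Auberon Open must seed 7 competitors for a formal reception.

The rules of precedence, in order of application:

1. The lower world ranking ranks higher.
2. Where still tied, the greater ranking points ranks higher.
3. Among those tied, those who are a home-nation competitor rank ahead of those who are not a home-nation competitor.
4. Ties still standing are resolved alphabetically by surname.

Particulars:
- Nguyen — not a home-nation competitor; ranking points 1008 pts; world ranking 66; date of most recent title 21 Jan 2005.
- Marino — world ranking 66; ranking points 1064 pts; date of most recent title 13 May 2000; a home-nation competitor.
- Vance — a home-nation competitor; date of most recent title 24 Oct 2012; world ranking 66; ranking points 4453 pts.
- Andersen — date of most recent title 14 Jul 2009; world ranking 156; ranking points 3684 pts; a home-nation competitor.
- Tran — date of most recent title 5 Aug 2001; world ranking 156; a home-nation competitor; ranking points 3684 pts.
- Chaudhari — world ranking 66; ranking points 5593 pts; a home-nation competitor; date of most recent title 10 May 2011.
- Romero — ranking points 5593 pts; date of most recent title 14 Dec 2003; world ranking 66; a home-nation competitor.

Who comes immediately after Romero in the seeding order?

Vance

By world ranking (lower first): Chaudhari, Romero, Vance, Marino and Nguyen (each 66); then Andersen and Tran (both 156).
Among Chaudhari, Romero, Vance, Marino and Nguyen, by ranking points (higher first): Chaudhari and Romero (5593 pts) before Vance (4453 pts) before Marino (1064 pts) before Nguyen (1008 pts).
Chaudhari and Romero are each a home-nation competitor, so the next rule applies.
Among Chaudhari and Romero, alphabetically by surname: Chaudhari before Romero.
Andersen and Tran both have ranking points 3684 pts, so the next rule applies.
Andersen and Tran are each a home-nation competitor, so the next rule applies.
Among Andersen and Tran, alphabetically by surname: Andersen before Tran.
Order: Chaudhari, Romero, Vance, Marino, Nguyen, Andersen, Tran.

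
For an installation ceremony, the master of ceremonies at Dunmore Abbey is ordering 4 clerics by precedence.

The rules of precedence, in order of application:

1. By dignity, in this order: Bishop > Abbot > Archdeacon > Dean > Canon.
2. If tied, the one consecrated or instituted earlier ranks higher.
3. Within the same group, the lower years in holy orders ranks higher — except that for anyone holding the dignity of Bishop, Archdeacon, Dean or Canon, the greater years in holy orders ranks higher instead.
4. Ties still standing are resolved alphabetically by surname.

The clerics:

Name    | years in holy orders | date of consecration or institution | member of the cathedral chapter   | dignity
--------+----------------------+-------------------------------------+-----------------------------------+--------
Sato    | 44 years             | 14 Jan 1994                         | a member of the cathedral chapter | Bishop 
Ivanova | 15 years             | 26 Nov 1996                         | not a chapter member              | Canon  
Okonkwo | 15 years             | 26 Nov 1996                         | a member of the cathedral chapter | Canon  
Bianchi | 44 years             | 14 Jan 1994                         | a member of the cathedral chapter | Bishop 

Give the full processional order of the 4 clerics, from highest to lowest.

By dignity: Bianchi and Sato (Bishop); then Ivanova and Okonkwo (Canon).
Bianchi and Sato both have date of consecration or institution 14 Jan 1994, so the next rule applies.
Bianchi and Sato both have years in holy orders 44 years, so the next rule applies.
Among Bianchi and Sato, alphabetically by surname: Bianchi before Sato.
Ivanova and Okonkwo both have date of consecration or institution 26 Nov 1996, so the next rule applies.
Ivanova and Okonkwo both have years in holy orders 15 years, so the next rule applies.
Among Ivanova and Okonkwo, alphabetically by surname: Ivanova before Okonkwo.
Full order: Bianchi, Sato, Ivanova, Okonkwo.

Bianchi, Sato, Ivanova, Okonkwo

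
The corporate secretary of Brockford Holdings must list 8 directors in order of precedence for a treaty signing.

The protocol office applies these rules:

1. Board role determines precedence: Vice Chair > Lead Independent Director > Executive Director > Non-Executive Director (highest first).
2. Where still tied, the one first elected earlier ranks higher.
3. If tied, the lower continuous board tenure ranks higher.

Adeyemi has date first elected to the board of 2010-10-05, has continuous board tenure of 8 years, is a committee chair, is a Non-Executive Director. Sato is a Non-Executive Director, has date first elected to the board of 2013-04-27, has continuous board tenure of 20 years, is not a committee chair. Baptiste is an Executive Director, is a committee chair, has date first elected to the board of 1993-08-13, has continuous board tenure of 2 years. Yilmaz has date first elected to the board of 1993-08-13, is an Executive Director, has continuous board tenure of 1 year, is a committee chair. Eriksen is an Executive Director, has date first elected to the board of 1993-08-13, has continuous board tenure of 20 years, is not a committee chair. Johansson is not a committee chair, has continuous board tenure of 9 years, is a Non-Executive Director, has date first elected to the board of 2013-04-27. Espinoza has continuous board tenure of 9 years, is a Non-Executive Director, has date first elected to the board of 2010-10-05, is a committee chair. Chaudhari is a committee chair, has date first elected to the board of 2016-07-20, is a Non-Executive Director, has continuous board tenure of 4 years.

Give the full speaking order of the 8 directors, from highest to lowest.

By board role: Yilmaz, Baptiste and Eriksen (Executive Director); then Adeyemi, Espinoza, Johansson, Sato and Chaudhari (Non-Executive Director).
Yilmaz, Baptiste and Eriksen all have date first elected to the board 1993-08-13, so the next rule applies.
Among Yilmaz, Baptiste and Eriksen, by continuous board tenure (lower first): Yilmaz (1 year) before Baptiste (2 years) before Eriksen (20 years).
Among Adeyemi, Espinoza, Johansson, Sato and Chaudhari, by date first elected to the board (earlier first): Adeyemi and Espinoza (2010-10-05) before Johansson and Sato (2013-04-27) before Chaudhari (2016-07-20).
Among Adeyemi and Espinoza, by continuous board tenure (lower first): Adeyemi (8 years) before Espinoza (9 years).
Among Johansson and Sato, by continuous board tenure (lower first): Johansson (9 years) before Sato (20 years).
Full order: Yilmaz, Baptiste, Eriksen, Adeyemi, Espinoza, Johansson, Sato, Chaudhari.

Yilmaz, Baptiste, Eriksen, Adeyemi, Espinoza, Johansson, Sato, Chaudhari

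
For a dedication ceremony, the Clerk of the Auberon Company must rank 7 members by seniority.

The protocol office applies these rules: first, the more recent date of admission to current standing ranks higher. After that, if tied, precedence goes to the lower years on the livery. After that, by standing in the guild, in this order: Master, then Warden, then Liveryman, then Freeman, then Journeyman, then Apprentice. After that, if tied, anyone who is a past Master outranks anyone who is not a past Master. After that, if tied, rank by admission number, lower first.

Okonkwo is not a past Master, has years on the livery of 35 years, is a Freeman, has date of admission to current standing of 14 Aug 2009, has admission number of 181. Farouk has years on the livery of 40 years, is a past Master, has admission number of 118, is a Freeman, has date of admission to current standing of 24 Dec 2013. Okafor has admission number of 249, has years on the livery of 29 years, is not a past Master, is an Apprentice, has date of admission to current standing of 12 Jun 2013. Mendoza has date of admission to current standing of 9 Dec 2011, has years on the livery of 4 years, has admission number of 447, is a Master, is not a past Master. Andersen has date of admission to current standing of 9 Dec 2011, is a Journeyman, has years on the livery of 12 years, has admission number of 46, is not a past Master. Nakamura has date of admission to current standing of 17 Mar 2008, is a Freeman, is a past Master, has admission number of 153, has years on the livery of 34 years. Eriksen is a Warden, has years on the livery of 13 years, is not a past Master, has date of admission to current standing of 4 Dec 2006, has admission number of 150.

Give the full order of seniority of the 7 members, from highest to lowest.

By date of admission to current standing (later first): Farouk (24 Dec 2013); then Okafor (12 Jun 2013); then Mendoza and Andersen (both 9 Dec 2011); then Okonkwo (14 Aug 2009); then Nakamura (17 Mar 2008); then Eriksen (4 Dec 2006).
Among Mendoza and Andersen, by years on the livery (lower first): Mendoza (4 years) before Andersen (12 years).
Full order: Farouk, Okafor, Mendoza, Andersen, Okonkwo, Nakamura, Eriksen.

Farouk, Okafor, Mendoza, Andersen, Okonkwo, Nakamura, Eriksen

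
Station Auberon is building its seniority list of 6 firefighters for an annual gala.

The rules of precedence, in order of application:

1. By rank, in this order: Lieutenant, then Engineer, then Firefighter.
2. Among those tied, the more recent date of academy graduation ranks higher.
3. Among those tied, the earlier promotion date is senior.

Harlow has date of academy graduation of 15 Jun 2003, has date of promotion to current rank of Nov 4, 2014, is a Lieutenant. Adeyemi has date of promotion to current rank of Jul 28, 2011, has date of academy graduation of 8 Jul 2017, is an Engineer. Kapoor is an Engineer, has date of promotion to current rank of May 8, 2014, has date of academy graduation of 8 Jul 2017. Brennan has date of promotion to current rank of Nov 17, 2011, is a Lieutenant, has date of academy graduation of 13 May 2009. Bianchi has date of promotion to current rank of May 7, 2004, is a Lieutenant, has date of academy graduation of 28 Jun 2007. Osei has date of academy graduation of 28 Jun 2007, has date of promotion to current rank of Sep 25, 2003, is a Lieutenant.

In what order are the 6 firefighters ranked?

By rank: Brennan, Osei, Bianchi and Harlow (Lieutenant); then Adeyemi and Kapoor (Engineer).
Among Brennan, Osei, Bianchi and Harlow, by date of academy graduation (later first): Brennan (13 May 2009) before Osei and Bianchi (28 Jun 2007) before Harlow (15 Jun 2003).
Among Osei and Bianchi, by date of promotion to current rank (earlier first): Osei (Sep 25, 2003) before Bianchi (May 7, 2004).
Adeyemi and Kapoor both have date of academy graduation 8 Jul 2017, so the next rule applies.
Among Adeyemi and Kapoor, by date of promotion to current rank (earlier first): Adeyemi (Jul 28, 2011) before Kapoor (May 8, 2014).
Full order: Brennan, Osei, Bianchi, Harlow, Adeyemi, Kapoor.

Brennan, Osei, Bianchi, Harlow, Adeyemi, Kapoor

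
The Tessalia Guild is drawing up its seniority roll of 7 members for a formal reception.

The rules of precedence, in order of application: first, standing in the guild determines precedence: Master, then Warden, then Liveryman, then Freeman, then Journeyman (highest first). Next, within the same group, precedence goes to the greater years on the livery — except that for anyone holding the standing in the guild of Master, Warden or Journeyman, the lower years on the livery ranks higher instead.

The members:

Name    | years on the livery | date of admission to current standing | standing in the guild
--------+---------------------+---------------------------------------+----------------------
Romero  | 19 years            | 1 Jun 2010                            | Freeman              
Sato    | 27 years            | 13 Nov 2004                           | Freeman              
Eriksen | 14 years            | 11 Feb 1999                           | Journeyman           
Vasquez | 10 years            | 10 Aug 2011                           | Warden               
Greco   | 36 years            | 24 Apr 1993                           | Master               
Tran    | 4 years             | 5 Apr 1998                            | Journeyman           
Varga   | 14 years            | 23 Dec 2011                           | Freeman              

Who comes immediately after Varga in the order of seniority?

Tran

By standing in the guild: Greco (Master); then Vasquez (Warden); then Sato, Romero and Varga (Freeman); then Tran and Eriksen (Journeyman).
Among Sato, Romero and Varga, by years on the livery (higher first): Sato (27 years) before Romero (19 years) before Varga (14 years).
Among Tran and Eriksen, by years on the livery (lower first) (reversed rule for this group): Tran (4 years) before Eriksen (14 years).
Order: Greco, Vasquez, Sato, Romero, Varga, Tran, Eriksen.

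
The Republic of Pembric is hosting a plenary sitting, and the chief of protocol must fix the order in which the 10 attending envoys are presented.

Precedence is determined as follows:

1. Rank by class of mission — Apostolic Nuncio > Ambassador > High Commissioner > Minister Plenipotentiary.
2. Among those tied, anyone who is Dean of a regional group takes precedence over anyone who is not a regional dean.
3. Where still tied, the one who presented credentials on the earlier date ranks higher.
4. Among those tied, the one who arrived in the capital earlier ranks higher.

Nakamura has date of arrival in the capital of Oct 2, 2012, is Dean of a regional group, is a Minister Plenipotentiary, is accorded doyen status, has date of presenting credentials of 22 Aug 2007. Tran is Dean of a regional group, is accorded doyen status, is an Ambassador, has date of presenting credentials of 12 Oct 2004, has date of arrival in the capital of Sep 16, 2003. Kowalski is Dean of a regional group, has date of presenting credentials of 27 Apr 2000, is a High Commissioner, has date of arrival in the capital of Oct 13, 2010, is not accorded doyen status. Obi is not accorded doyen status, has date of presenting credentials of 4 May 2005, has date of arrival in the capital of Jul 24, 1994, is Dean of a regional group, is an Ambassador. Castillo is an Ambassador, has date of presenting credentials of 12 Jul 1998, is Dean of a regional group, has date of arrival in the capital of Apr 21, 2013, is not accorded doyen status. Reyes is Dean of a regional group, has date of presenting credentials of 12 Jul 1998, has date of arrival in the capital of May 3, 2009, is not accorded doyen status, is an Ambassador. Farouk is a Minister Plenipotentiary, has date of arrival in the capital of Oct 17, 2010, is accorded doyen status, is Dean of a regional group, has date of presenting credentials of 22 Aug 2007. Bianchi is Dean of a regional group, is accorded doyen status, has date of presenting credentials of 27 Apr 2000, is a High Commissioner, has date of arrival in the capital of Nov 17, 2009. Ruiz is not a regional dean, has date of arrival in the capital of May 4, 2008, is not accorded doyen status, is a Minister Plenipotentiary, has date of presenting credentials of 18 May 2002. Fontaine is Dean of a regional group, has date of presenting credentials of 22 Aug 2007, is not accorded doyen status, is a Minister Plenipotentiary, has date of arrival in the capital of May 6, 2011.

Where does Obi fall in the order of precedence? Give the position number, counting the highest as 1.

4

By class of mission: Reyes, Castillo, Tran and Obi (Ambassador); then Bianchi and Kowalski (High Commissioner); then Farouk, Fontaine, Nakamura and Ruiz (Minister Plenipotentiary).
Reyes, Castillo, Tran and Obi are each Dean of a regional group, so the next rule applies.
Among Reyes, Castillo, Tran and Obi, by date of presenting credentials (earlier first): Reyes and Castillo (12 Jul 1998) before Tran (12 Oct 2004) before Obi (4 May 2005).
Among Reyes and Castillo, by date of arrival in the capital (earlier first): Reyes (May 3, 2009) before Castillo (Apr 21, 2013).
Bianchi and Kowalski are each Dean of a regional group, so the next rule applies.
Bianchi and Kowalski both have date of presenting credentials 27 Apr 2000, so the next rule applies.
Among Bianchi and Kowalski, by date of arrival in the capital (earlier first): Bianchi (Nov 17, 2009) before Kowalski (Oct 13, 2010).
Among Farouk, Fontaine, Nakamura and Ruiz, Dean of a regional group before not a regional dean: Farouk, Fontaine and Nakamura (Dean of a regional group) before Ruiz (not a regional dean).
Farouk, Fontaine and Nakamura all have date of presenting credentials 22 Aug 2007, so the next rule applies.
Among Farouk, Fontaine and Nakamura, by date of arrival in the capital (earlier first): Farouk (Oct 17, 2010) before Fontaine (May 6, 2011) before Nakamura (Oct 2, 2012).
Order: Reyes, Castillo, Tran, Obi, Bianchi, Kowalski, Farouk, Fontaine, Nakamura, Ruiz. So position 4.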